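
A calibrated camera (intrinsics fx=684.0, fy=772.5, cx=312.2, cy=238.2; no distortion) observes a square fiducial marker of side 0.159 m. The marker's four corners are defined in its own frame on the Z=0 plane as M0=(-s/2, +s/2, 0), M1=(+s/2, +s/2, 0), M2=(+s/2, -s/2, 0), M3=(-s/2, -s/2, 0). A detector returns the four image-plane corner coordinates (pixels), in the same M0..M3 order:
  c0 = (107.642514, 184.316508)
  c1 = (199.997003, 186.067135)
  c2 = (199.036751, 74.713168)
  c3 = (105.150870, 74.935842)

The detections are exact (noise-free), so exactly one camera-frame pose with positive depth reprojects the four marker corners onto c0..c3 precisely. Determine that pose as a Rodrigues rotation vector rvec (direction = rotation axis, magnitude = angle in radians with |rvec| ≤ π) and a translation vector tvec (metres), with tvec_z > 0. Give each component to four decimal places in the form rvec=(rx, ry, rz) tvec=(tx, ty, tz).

Intrinsics K: fx=684.0, fy=772.5, cx=312.2, cy=238.2
Marker side s = 0.159 m; corners in marker frame (Z=0):
  M0 = (-0.0795, +0.0795, 0)
  M1 = (+0.0795, +0.0795, 0)
  M2 = (+0.0795, -0.0795, 0)
  M3 = (-0.0795, -0.0795, 0)
Detected image corners:
  c0 = (107.642514, 184.316508) px
  c1 = (199.997003, 186.067135) px
  c2 = (199.036751, 74.713168) px
  c3 = (105.150870, 74.935842) px
Planar DLT: solve 8×8 A·h = b for H (H[2,2]=1):
  H  [+568.30957 +27.03949 +152.54509]
  H  [-9.85732 +707.79767 +130.46769]
  H  [-0.11318 +0.10553 +1.00000]
B = K⁻¹H; ‖b₁‖=0.890024, ‖b₂‖=0.890024; λ = 2/(‖b₁‖+‖b₂‖) = 1.123565, sign → tz>0 ⇒ λ=+1.123565
r₁ = λ·B[:,0] = (+0.99157,+0.02487,-0.12716); r₂ = λ·B[:,1] = (-0.00970,+0.99290,+0.11857)
r₃ = r₁×r₂ = (+0.12921,-0.11633,+0.98477); SVD([r₁ r₂ r₃]) → R = UVᵀ:
  R  [+0.99157 -0.00970 +0.12921]
  R  [+0.02487 +0.99290 -0.11633]
  R  [-0.12716 +0.11857 +0.98477]
t = (-0.26226, -0.15669, +1.12357) m
tr R = 2.969238; θ = arccos((tr R − 1)/2) = 0.175617 rad = 10.062°
axis k = ((R−Rᵀ)₃₂, (R−Rᵀ)₁₃, (R−Rᵀ)₂₁) / (2 sinθ) = (+0.672237, +0.733693, +0.098949)
rvec = θ·k = (+0.118056, +0.128849, +0.017377)

rvec=(0.1181, 0.1288, 0.0174) tvec=(-0.2623, -0.1567, 1.1236)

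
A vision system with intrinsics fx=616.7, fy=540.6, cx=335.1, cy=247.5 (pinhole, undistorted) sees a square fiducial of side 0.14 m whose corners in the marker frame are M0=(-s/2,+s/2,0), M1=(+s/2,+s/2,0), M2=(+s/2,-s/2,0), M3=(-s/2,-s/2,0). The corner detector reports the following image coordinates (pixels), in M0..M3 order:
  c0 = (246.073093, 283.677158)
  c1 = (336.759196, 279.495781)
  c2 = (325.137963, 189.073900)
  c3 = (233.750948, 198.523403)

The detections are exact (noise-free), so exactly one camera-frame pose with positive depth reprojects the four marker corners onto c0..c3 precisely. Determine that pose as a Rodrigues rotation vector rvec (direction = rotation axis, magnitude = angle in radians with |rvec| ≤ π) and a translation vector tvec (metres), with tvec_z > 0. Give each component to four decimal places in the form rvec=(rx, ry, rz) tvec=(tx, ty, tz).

rvec=(0.1138, 0.3632, -0.0930) tvec=(-0.0707, -0.0148, 0.8552)

Intrinsics K: fx=616.7, fy=540.6, cx=335.1, cy=247.5
Marker side s = 0.14 m; corners in marker frame (Z=0):
  M0 = (-0.0700, +0.0700, 0)
  M1 = (+0.0700, +0.0700, 0)
  M2 = (+0.0700, -0.0700, 0)
  M3 = (-0.0700, -0.0700, 0)
Detected image corners:
  c0 = (246.073093, 283.677158) px
  c1 = (336.759196, 279.495781) px
  c2 = (325.137963, 189.073900) px
  c3 = (233.750948, 198.523403) px
Planar DLT: solve 8×8 A·h = b for H (H[2,2]=1):
  H  [+530.33745 +117.05071 +284.13799]
  H  [-148.38710 +652.70514 +238.13148]
  H  [-0.42008 +0.11024 +1.00000]
B = K⁻¹H; ‖b₁‖=1.169380, ‖b₂‖=1.169380; λ = 2/(‖b₁‖+‖b₂‖) = 0.855154, sign → tz>0 ⇒ λ=+0.855154
r₁ = λ·B[:,0] = (+0.93060,-0.07026,-0.35924); r₂ = λ·B[:,1] = (+0.11109,+0.98933,+0.09427)
r₃ = r₁×r₂ = (+0.34878,-0.12763,+0.92847); SVD([r₁ r₂ r₃]) → R = UVᵀ:
  R  [+0.93060 +0.11109 +0.34878]
  R  [-0.07026 +0.98933 -0.12763]
  R  [-0.35924 +0.09427 +0.92847]
t = (-0.07067, -0.01482, +0.85515) m
tr R = 2.848401; θ = arccos((tr R − 1)/2) = 0.391859 rad = 22.452°
axis k = ((R−Rᵀ)₃₂, (R−Rᵀ)₁₃, (R−Rᵀ)₂₁) / (2 sinθ) = (+0.290520, +0.926946, -0.237422)
rvec = θ·k = (+0.113843, +0.363232, -0.093036)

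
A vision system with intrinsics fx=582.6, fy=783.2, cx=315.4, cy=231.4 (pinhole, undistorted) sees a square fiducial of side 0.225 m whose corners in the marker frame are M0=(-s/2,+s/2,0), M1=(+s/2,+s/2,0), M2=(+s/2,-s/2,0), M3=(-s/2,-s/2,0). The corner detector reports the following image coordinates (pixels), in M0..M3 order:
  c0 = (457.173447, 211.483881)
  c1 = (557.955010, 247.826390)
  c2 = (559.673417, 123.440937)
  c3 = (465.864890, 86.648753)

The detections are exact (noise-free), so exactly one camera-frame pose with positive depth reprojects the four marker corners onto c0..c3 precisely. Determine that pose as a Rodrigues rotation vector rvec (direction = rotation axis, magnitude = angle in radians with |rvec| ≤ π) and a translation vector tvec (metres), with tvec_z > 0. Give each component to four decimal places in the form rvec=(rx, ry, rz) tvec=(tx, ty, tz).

rvec=(-0.3810, -0.1810, 0.2198) tvec=(0.4144, -0.1041, 1.2353)

Intrinsics K: fx=582.6, fy=783.2, cx=315.4, cy=231.4
Marker side s = 0.225 m; corners in marker frame (Z=0):
  M0 = (-0.1125, +0.1125, 0)
  M1 = (+0.1125, +0.1125, 0)
  M2 = (+0.1125, -0.1125, 0)
  M3 = (-0.1125, -0.1125, 0)
Detected image corners:
  c0 = (457.173447, 211.483881) px
  c1 = (557.955010, 247.826390) px
  c2 = (559.673417, 123.440937) px
  c3 = (465.864890, 86.648753) px
Planar DLT: solve 8×8 A·h = b for H (H[2,2]=1):
  H  [+486.88300 -182.50521 +510.84834]
  H  [+180.60025 +501.47087 +165.37952]
  H  [+0.10782 -0.31276 +1.00000]
B = K⁻¹H; ‖b₁‖=0.809552, ‖b₂‖=0.809552; λ = 2/(‖b₁‖+‖b₂‖) = 1.235251, sign → tz>0 ⇒ λ=+1.235251
r₁ = λ·B[:,0] = (+0.96021,+0.24549,+0.13318); r₂ = λ·B[:,1] = (-0.17780,+0.90506,-0.38634)
r₃ = r₁×r₂ = (-0.21538,+0.34728,+0.91269); SVD([r₁ r₂ r₃]) → R = UVᵀ:
  R  [+0.96021 -0.17780 -0.21538]
  R  [+0.24549 +0.90506 +0.34728]
  R  [+0.13318 -0.38634 +0.91269]
t = (+0.41440, -0.10413, +1.23525) m
tr R = 2.777955; θ = arccos((tr R − 1)/2) = 0.475689 rad = 27.255°
axis k = ((R−Rᵀ)₃₂, (R−Rᵀ)₁₃, (R−Rᵀ)₂₁) / (2 sinθ) = (-0.800983, -0.380570, +0.462161)
rvec = θ·k = (-0.381019, -0.181033, +0.219845)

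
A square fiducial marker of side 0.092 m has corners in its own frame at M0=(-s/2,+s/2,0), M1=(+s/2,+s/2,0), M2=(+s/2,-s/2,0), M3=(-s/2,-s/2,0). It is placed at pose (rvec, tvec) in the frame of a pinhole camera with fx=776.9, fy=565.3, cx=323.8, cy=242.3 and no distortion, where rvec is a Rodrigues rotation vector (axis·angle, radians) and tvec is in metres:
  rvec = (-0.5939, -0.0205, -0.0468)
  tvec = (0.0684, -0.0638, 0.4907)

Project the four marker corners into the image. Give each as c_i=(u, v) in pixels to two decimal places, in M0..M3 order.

c0=(365.30, 213.07) c1=(518.05, 209.00) c2=(491.87, 129.19) c3=(354.22, 132.38)

Intrinsics K: fx=776.9, fy=565.3, cx=323.8, cy=242.3
Marker side s = 0.092 m; corners in marker frame (Z=0):
  M0 = (-0.0460, +0.0460, 0)
  M1 = (+0.0460, +0.0460, 0)
  M2 = (+0.0460, -0.0460, 0)
  M3 = (-0.0460, -0.0460, 0)
rvec = (-0.5939, -0.0205, -0.0468), |rvec| = θ = 0.59609 rad = 34.154°
Rodrigues: sinθ=0.56141, 1−cosθ=0.17247; R = I + sinθ·[k]× + (1−cosθ)·[k]×²:
    [+0.99873 +0.04999 -0.00582]
    [-0.03817 +0.82774 +0.55981]
    [+0.03280 -0.55888 +0.82860]
t = (0.0684, -0.0638, 0.4907) m
M0: Pc = R·M0+t = (+0.02476, -0.02397, +0.46348); u = 776.9·(+0.02476)/0.46348 + 323.8 = 365.2994, v = 565.3·(-0.02397)/0.46348 + 242.3 = 213.0664
M1: Pc = R·M1+t = (+0.11664, -0.02748, +0.46650); u = 776.9·(+0.11664)/0.46650 + 323.8 = 518.0518, v = 565.3·(-0.02748)/0.46650 + 242.3 = 209.0003
M2: Pc = R·M2+t = (+0.11204, -0.10363, +0.51792); u = 776.9·(+0.11204)/0.51792 + 323.8 = 491.8687, v = 565.3·(-0.10363)/0.51792 + 242.3 = 129.1873
M3: Pc = R·M3+t = (+0.02016, -0.10012, +0.51490); u = 776.9·(+0.02016)/0.51490 + 323.8 = 354.2165, v = 565.3·(-0.10012)/0.51490 + 242.3 = 132.3796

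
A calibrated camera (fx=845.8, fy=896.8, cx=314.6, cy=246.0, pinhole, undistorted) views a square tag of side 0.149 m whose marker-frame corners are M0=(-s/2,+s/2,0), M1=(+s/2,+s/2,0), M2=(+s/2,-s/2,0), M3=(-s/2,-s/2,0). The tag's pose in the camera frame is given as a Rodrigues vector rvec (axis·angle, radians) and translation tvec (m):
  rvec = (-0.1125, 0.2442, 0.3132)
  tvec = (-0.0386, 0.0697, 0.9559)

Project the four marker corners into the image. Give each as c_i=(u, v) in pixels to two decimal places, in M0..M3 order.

c0=(200.33, 355.58) c1=(320.43, 401.76) c2=(362.89, 265.92) c3=(242.44, 225.51)

Intrinsics K: fx=845.8, fy=896.8, cx=314.6, cy=246.0
Marker side s = 0.149 m; corners in marker frame (Z=0):
  M0 = (-0.0745, +0.0745, 0)
  M1 = (+0.0745, +0.0745, 0)
  M2 = (+0.0745, -0.0745, 0)
  M3 = (-0.0745, -0.0745, 0)
rvec = (-0.1125, 0.2442, 0.3132), |rvec| = θ = 0.41278 rad = 23.650°
Rodrigues: sinθ=0.40115, 1−cosθ=0.08399; R = I + sinθ·[k]× + (1−cosθ)·[k]×²:
    [+0.92225 -0.31792 +0.21996]
    [+0.29084 +0.94541 +0.14703]
    [-0.25469 -0.07163 +0.96437]
t = (-0.0386, 0.0697, 0.9559) m
M0: Pc = R·M0+t = (-0.13099, +0.11847, +0.96954); u = 845.8·(-0.13099)/0.96954 + 314.6 = 200.3252, v = 896.8·(+0.11847)/0.96954 + 246.0 = 355.5776
M1: Pc = R·M1+t = (+0.00642, +0.16180, +0.93159); u = 845.8·(+0.00642)/0.93159 + 314.6 = 320.4308, v = 896.8·(+0.16180)/0.93159 + 246.0 = 401.7581
M2: Pc = R·M2+t = (+0.05379, +0.02093, +0.94226); u = 845.8·(+0.05379)/0.94226 + 314.6 = 362.8860, v = 896.8·(+0.02093)/0.94226 + 246.0 = 265.9247
M3: Pc = R·M3+t = (-0.08362, -0.02240, +0.98021); u = 845.8·(-0.08362)/0.98021 + 314.6 = 242.4444, v = 896.8·(-0.02240)/0.98021 + 246.0 = 225.5059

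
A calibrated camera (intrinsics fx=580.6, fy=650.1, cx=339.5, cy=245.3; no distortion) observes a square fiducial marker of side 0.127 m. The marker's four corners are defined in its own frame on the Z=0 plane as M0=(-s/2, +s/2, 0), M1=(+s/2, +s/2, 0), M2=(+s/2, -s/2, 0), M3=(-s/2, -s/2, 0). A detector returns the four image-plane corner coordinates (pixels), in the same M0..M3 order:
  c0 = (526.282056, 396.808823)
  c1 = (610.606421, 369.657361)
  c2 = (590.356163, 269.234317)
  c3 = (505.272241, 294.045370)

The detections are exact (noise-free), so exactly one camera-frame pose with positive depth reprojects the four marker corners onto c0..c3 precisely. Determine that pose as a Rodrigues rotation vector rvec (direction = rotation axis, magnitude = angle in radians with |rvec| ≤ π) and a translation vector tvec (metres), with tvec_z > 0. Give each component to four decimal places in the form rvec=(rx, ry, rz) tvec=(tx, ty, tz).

rvec=(0.0024, -0.1503, -0.2312) tvec=(0.2978, 0.1057, 0.7891)

Intrinsics K: fx=580.6, fy=650.1, cx=339.5, cy=245.3
Marker side s = 0.127 m; corners in marker frame (Z=0):
  M0 = (-0.0635, +0.0635, 0)
  M1 = (+0.0635, +0.0635, 0)
  M2 = (+0.0635, -0.0635, 0)
  M3 = (-0.0635, -0.0635, 0)
Detected image corners:
  c0 = (526.282056, 396.808823) px
  c1 = (610.606421, 369.657361) px
  c2 = (590.356163, 269.234317) px
  c3 = (505.272241, 294.045370) px
Planar DLT: solve 8×8 A·h = b for H (H[2,2]=1):
  H  [+771.74947 +176.29117 +558.65046]
  H  [-142.17426 +808.10761 +332.36184]
  H  [+0.18776 +0.02488 +1.00000]
B = K⁻¹H; ‖b₁‖=1.267327, ‖b₂‖=1.267327; λ = 2/(‖b₁‖+‖b₂‖) = 0.789062, sign → tz>0 ⇒ λ=+0.789062
r₁ = λ·B[:,0] = (+0.96221,-0.22847,+0.14815); r₂ = λ·B[:,1] = (+0.22811,+0.97344,+0.01963)
r₃ = r₁×r₂ = (-0.14870,+0.01491,+0.98877); SVD([r₁ r₂ r₃]) → R = UVᵀ:
  R  [+0.96221 +0.22811 -0.14870]
  R  [-0.22847 +0.97344 +0.01491]
  R  [+0.14815 +0.01963 +0.98877]
t = (+0.29784, +0.10567, +0.78906) m
tr R = 2.924421; θ = arccos((tr R − 1)/2) = 0.275790 rad = 15.802°
axis k = ((R−Rᵀ)₃₂, (R−Rᵀ)₁₃, (R−Rᵀ)₂₁) / (2 sinθ) = (+0.008677, -0.545070, -0.838346)
rvec = θ·k = (+0.002393, -0.150325, -0.231207)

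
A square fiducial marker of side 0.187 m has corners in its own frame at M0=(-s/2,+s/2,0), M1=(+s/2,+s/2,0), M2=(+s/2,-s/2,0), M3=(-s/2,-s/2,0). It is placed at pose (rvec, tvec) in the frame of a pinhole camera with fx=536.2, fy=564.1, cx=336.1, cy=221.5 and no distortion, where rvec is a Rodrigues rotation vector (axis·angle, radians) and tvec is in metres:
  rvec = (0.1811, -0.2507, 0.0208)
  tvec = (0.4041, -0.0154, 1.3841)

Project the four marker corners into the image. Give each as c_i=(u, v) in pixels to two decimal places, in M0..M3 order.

Intrinsics K: fx=536.2, fy=564.1, cx=336.1, cy=221.5
Marker side s = 0.187 m; corners in marker frame (Z=0):
  M0 = (-0.0935, +0.0935, 0)
  M1 = (+0.0935, +0.0935, 0)
  M2 = (+0.0935, -0.0935, 0)
  M3 = (-0.0935, -0.0935, 0)
rvec = (0.1811, -0.2507, 0.0208), |rvec| = θ = 0.30997 rad = 17.760°
Rodrigues: sinθ=0.30503, 1−cosθ=0.04766; R = I + sinθ·[k]× + (1−cosθ)·[k]×²:
    [+0.96861 -0.04299 -0.24484]
    [-0.00205 +0.98352 -0.18080]
    [+0.24857 +0.17563 +0.95256]
t = (0.4041, -0.0154, 1.3841) m
M0: Pc = R·M0+t = (+0.30952, +0.07675, +1.37728); u = 536.2·(+0.30952)/1.37728 + 336.1 = 456.6000, v = 564.1·(+0.07675)/1.37728 + 221.5 = 252.9352
M1: Pc = R·M1+t = (+0.49065, +0.07637, +1.42376); u = 536.2·(+0.49065)/1.42376 + 336.1 = 520.8810, v = 564.1·(+0.07637)/1.42376 + 221.5 = 251.7569
M2: Pc = R·M2+t = (+0.49868, -0.10755, +1.39092); u = 536.2·(+0.49868)/1.39092 + 336.1 = 528.3429, v = 564.1·(-0.10755)/1.39092 + 221.5 = 177.8819
M3: Pc = R·M3+t = (+0.31755, -0.10717, +1.34444); u = 536.2·(+0.31755)/1.34444 + 336.1 = 462.7497, v = 564.1·(-0.10717)/1.34444 + 221.5 = 176.5347

c0=(456.60, 252.94) c1=(520.88, 251.76) c2=(528.34, 177.88) c3=(462.75, 176.53)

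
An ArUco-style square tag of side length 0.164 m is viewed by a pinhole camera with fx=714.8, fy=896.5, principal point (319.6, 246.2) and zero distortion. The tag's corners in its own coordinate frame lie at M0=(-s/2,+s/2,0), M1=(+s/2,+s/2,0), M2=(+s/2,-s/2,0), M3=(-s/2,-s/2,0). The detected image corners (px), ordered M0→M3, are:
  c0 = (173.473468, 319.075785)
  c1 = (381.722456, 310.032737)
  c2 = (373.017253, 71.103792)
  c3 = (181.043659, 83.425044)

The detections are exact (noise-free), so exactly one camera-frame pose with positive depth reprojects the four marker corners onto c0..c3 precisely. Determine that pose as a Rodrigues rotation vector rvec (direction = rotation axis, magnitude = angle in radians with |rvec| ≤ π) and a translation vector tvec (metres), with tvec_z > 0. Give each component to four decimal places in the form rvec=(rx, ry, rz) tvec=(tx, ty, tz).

Intrinsics K: fx=714.8, fy=896.5, cx=319.6, cy=246.2
Marker side s = 0.164 m; corners in marker frame (Z=0):
  M0 = (-0.0820, +0.0820, 0)
  M1 = (+0.0820, +0.0820, 0)
  M2 = (+0.0820, -0.0820, 0)
  M3 = (-0.0820, -0.0820, 0)
Detected image corners:
  c0 = (173.473468, 319.075785) px
  c1 = (381.722456, 310.032737) px
  c2 = (373.017253, 71.103792) px
  c3 = (181.043659, 83.425044) px
Planar DLT: solve 8×8 A·h = b for H (H[2,2]=1):
  H  [+1188.62620 -134.41641 +276.42848]
  H  [-86.41550 +1349.70481 +191.13415]
  H  [-0.10655 -0.49562 +1.00000]
B = K⁻¹H; ‖b₁‖=1.715150, ‖b₂‖=1.715150; λ = 2/(‖b₁‖+‖b₂‖) = 0.583039, sign → tz>0 ⇒ λ=+0.583039
r₁ = λ·B[:,0] = (+0.99730,-0.03914,-0.06212); r₂ = λ·B[:,1] = (+0.01956,+0.95714,-0.28897)
r₃ = r₁×r₂ = (+0.07077,+0.28697,+0.95532); SVD([r₁ r₂ r₃]) → R = UVᵀ:
  R  [+0.99730 +0.01956 +0.07077]
  R  [-0.03914 +0.95714 +0.28697]
  R  [-0.06212 -0.28897 +0.95532]
t = (-0.03521, -0.03581, +0.58304) m
tr R = 2.909761; θ = arccos((tr R − 1)/2) = 0.301540 rad = 17.277°
axis k = ((R−Rᵀ)₃₂, (R−Rᵀ)₁₃, (R−Rᵀ)₂₁) / (2 sinθ) = (-0.969627, +0.223734, -0.098830)
rvec = θ·k = (-0.292381, +0.067465, -0.029801)

rvec=(-0.2924, 0.0675, -0.0298) tvec=(-0.0352, -0.0358, 0.5830)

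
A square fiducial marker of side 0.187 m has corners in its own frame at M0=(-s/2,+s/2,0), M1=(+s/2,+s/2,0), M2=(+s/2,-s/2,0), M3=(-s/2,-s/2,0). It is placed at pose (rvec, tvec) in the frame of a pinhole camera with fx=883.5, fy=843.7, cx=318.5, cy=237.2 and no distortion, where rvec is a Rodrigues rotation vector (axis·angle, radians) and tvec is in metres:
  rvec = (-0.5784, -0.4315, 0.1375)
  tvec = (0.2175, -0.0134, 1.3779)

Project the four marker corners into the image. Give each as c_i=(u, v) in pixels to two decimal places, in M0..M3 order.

c0=(409.12, 264.24) c1=(514.33, 291.32) c2=(501.11, 197.86) c3=(403.10, 168.34)

Intrinsics K: fx=883.5, fy=843.7, cx=318.5, cy=237.2
Marker side s = 0.187 m; corners in marker frame (Z=0):
  M0 = (-0.0935, +0.0935, 0)
  M1 = (+0.0935, +0.0935, 0)
  M2 = (+0.0935, -0.0935, 0)
  M3 = (-0.0935, -0.0935, 0)
rvec = (-0.5784, -0.4315, 0.1375), |rvec| = θ = 0.73461 rad = 42.090°
Rodrigues: sinθ=0.67029, 1−cosθ=0.25790; R = I + sinθ·[k]× + (1−cosθ)·[k]×²:
    [+0.90198 -0.00618 -0.43173]
    [+0.24474 +0.83108 +0.49941]
    [+0.35572 -0.55612 +0.75113]
t = (0.2175, -0.0134, 1.3779) m
M0: Pc = R·M0+t = (+0.13259, +0.04142, +1.29264); u = 883.5·(+0.13259)/1.29264 + 318.5 = 409.1207, v = 843.7·(+0.04142)/1.29264 + 237.2 = 264.2363
M1: Pc = R·M1+t = (+0.30126, +0.08719, +1.35916); u = 883.5·(+0.30126)/1.35916 + 318.5 = 514.3268, v = 843.7·(+0.08719)/1.35916 + 237.2 = 291.3227
M2: Pc = R·M2+t = (+0.30241, -0.06822, +1.46316); u = 883.5·(+0.30241)/1.46316 + 318.5 = 501.1067, v = 843.7·(-0.06822)/1.46316 + 237.2 = 197.8607
M3: Pc = R·M3+t = (+0.13374, -0.11399, +1.39664); u = 883.5·(+0.13374)/1.39664 + 318.5 = 403.1046, v = 843.7·(-0.11399)/1.39664 + 237.2 = 168.3399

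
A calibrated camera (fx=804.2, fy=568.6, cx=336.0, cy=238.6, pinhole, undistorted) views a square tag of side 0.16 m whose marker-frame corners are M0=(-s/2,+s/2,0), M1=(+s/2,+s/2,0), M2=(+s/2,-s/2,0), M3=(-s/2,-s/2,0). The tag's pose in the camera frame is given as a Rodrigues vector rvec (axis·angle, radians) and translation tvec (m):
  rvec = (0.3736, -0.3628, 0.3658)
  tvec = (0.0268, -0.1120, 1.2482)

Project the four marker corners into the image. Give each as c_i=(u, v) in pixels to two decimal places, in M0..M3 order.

c0=(286.98, 208.92) c1=(375.47, 229.66) c2=(418.55, 166.57) c3=(329.01, 141.60)

Intrinsics K: fx=804.2, fy=568.6, cx=336.0, cy=238.6
Marker side s = 0.16 m; corners in marker frame (Z=0):
  M0 = (-0.0800, +0.0800, 0)
  M1 = (+0.0800, +0.0800, 0)
  M2 = (+0.0800, -0.0800, 0)
  M3 = (-0.0800, -0.0800, 0)
rvec = (0.3736, -0.3628, 0.3658), |rvec| = θ = 0.63640 rad = 36.463°
Rodrigues: sinθ=0.59431, 1−cosθ=0.19576; R = I + sinθ·[k]× + (1−cosθ)·[k]×²:
    [+0.87170 -0.40712 -0.27275]
    [+0.27609 +0.86786 -0.41303]
    [+0.40486 +0.28474 +0.86891]
t = (0.0268, -0.1120, 1.2482) m
M0: Pc = R·M0+t = (-0.07551, -0.06466, +1.23859); u = 804.2·(-0.07551)/1.23859 + 336.0 = 286.9752, v = 568.6·(-0.06466)/1.23859 + 238.6 = 208.9172
M1: Pc = R·M1+t = (+0.06397, -0.02048, +1.30337); u = 804.2·(+0.06397)/1.30337 + 336.0 = 375.4686, v = 568.6·(-0.02048)/1.30337 + 238.6 = 229.6637
M2: Pc = R·M2+t = (+0.12911, -0.15934, +1.25781); u = 804.2·(+0.12911)/1.25781 + 336.0 = 418.5457, v = 568.6·(-0.15934)/1.25781 + 238.6 = 166.5687
M3: Pc = R·M3+t = (-0.01037, -0.20352, +1.19303); u = 804.2·(-0.01037)/1.19303 + 336.0 = 329.0119, v = 568.6·(-0.20352)/1.19303 + 238.6 = 141.6042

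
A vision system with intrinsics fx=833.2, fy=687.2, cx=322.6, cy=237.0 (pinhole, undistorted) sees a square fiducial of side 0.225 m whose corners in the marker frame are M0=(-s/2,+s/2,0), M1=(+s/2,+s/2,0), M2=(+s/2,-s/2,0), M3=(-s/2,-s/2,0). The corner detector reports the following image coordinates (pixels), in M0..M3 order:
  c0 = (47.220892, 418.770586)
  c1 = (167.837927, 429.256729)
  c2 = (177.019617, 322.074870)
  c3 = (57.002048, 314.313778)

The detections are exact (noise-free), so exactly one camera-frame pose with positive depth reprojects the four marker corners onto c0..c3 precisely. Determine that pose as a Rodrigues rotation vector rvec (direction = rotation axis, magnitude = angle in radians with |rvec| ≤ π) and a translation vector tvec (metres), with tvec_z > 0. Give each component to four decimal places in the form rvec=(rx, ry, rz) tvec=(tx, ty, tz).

Intrinsics K: fx=833.2, fy=687.2, cx=322.6, cy=237.0
Marker side s = 0.225 m; corners in marker frame (Z=0):
  M0 = (-0.1125, +0.1125, 0)
  M1 = (+0.1125, +0.1125, 0)
  M2 = (+0.1125, -0.1125, 0)
  M3 = (-0.1125, -0.1125, 0)
Detected image corners:
  c0 = (47.220892, 418.770586) px
  c1 = (167.837927, 429.256729) px
  c2 = (177.019617, 322.074870) px
  c3 = (57.002048, 314.313778) px
Planar DLT: solve 8×8 A·h = b for H (H[2,2]=1):
  H  [+522.18889 -45.63149 +111.53009]
  H  [-0.95526 +458.74526 +370.86238]
  H  [-0.11178 -0.03095 +1.00000]
B = K⁻¹H; ‖b₁‖=0.680285, ‖b₂‖=0.680285; λ = 2/(‖b₁‖+‖b₂‖) = 1.469973, sign → tz>0 ⇒ λ=+1.469973
r₁ = λ·B[:,0] = (+0.98489,+0.05463,-0.16432); r₂ = λ·B[:,1] = (-0.06289,+0.99698,-0.04550)
r₃ = r₁×r₂ = (+0.16134,+0.05515,+0.98536); SVD([r₁ r₂ r₃]) → R = UVᵀ:
  R  [+0.98489 -0.06289 +0.16134]
  R  [+0.05463 +0.99698 +0.05515]
  R  [-0.16432 -0.04550 +0.98536]
t = (-0.37238, +0.28634, +1.46997) m
tr R = 2.967233; θ = arccos((tr R − 1)/2) = 0.181264 rad = 10.386°
axis k = ((R−Rᵀ)₃₂, (R−Rᵀ)₁₃, (R−Rᵀ)₂₁) / (2 sinθ) = (-0.279150, +0.903238, +0.325938)
rvec = θ·k = (-0.050600, +0.163724, +0.059081)

rvec=(-0.0506, 0.1637, 0.0591) tvec=(-0.3724, 0.2863, 1.4700)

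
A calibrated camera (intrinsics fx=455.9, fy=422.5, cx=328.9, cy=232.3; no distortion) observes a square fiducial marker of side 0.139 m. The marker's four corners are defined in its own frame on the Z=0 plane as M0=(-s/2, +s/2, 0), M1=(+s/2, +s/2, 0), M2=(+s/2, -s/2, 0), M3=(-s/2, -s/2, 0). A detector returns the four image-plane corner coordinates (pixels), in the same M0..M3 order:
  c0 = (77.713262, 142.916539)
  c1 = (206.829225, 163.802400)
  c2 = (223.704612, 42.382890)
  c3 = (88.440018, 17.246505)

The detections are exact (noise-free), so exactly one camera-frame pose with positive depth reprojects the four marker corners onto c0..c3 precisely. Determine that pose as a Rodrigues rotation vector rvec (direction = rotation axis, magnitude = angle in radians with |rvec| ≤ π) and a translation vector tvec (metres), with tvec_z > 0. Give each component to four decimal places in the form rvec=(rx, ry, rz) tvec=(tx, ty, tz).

rvec=(0.1809, -0.0742, 0.1699) tvec=(-0.1918, -0.1607, 0.4882)

Intrinsics K: fx=455.9, fy=422.5, cx=328.9, cy=232.3
Marker side s = 0.139 m; corners in marker frame (Z=0):
  M0 = (-0.0695, +0.0695, 0)
  M1 = (+0.0695, +0.0695, 0)
  M2 = (+0.0695, -0.0695, 0)
  M3 = (-0.0695, -0.0695, 0)
Detected image corners:
  c0 = (77.713262, 142.916539) px
  c1 = (206.829225, 163.802400) px
  c2 = (223.704612, 42.382890) px
  c3 = (88.440018, 17.246505) px
Planar DLT: solve 8×8 A·h = b for H (H[2,2]=1):
  H  [+977.56367 -46.82114 +149.83666]
  H  [+181.80928 +921.00300 +93.25039]
  H  [+0.18166 +0.35359 +1.00000]
B = K⁻¹H; ‖b₁‖=2.048208, ‖b₂‖=2.048208; λ = 2/(‖b₁‖+‖b₂‖) = 0.488232, sign → tz>0 ⇒ λ=+0.488232
r₁ = λ·B[:,0] = (+0.98291,+0.16133,+0.08869); r₂ = λ·B[:,1] = (-0.17469,+0.96937,+0.17264)
r₃ = r₁×r₂ = (-0.05812,-0.18518,+0.98098); SVD([r₁ r₂ r₃]) → R = UVᵀ:
  R  [+0.98291 -0.17469 -0.05812]
  R  [+0.16133 +0.96937 -0.18518]
  R  [+0.08869 +0.17264 +0.98098]
t = (-0.19176, -0.16068, +0.48823) m
tr R = 2.933263; θ = arccos((tr R − 1)/2) = 0.259058 rad = 14.843°
axis k = ((R−Rᵀ)₃₂, (R−Rᵀ)₁₃, (R−Rᵀ)₂₁) / (2 sinθ) = (+0.698392, -0.286553, +0.655848)
rvec = θ·k = (+0.180924, -0.074234, +0.169903)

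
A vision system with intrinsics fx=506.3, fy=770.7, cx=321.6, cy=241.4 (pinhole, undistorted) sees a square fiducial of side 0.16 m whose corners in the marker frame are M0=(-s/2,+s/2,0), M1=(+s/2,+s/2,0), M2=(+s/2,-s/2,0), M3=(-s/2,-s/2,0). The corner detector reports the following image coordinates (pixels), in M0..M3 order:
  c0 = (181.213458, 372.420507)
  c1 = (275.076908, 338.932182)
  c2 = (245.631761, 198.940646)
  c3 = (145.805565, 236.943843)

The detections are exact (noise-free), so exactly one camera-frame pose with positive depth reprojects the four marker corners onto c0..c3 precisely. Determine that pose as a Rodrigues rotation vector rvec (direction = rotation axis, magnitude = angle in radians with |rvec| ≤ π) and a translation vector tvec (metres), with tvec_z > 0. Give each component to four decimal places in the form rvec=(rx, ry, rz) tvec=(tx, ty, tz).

Intrinsics K: fx=506.3, fy=770.7, cx=321.6, cy=241.4
Marker side s = 0.16 m; corners in marker frame (Z=0):
  M0 = (-0.0800, +0.0800, 0)
  M1 = (+0.0800, +0.0800, 0)
  M2 = (+0.0800, -0.0800, 0)
  M3 = (-0.0800, -0.0800, 0)
Detected image corners:
  c0 = (181.213458, 372.420507) px
  c1 = (275.076908, 338.932182) px
  c2 = (245.631761, 198.940646) px
  c3 = (145.805565, 236.943843) px
Planar DLT: solve 8×8 A·h = b for H (H[2,2]=1):
  H  [+584.18394 +291.21937 +212.09877]
  H  [-250.64826 +980.37457 +289.24572]
  H  [-0.09661 +0.41716 +1.00000]
B = K⁻¹H; ‖b₁‖=1.254206, ‖b₂‖=1.254206; λ = 2/(‖b₁‖+‖b₂‖) = 0.797317, sign → tz>0 ⇒ λ=+0.797317
r₁ = λ·B[:,0] = (+0.96890,-0.23518,-0.07703); r₂ = λ·B[:,1] = (+0.24734,+0.91005,+0.33261)
r₃ = r₁×r₂ = (-0.00812,-0.34132,+0.93991); SVD([r₁ r₂ r₃]) → R = UVᵀ:
  R  [+0.96890 +0.24734 -0.00812]
  R  [-0.23518 +0.91005 -0.34132]
  R  [-0.07703 +0.33261 +0.93991]
t = (-0.17244, +0.04950, +0.79732) m
tr R = 2.818862; θ = arccos((tr R − 1)/2) = 0.428883 rad = 24.573°
axis k = ((R−Rᵀ)₃₂, (R−Rᵀ)₁₃, (R−Rᵀ)₂₁) / (2 sinθ) = (+0.810287, +0.082846, -0.580148)
rvec = θ·k = (+0.347518, +0.035531, -0.248816)

rvec=(0.3475, 0.0355, -0.2488) tvec=(-0.1724, 0.0495, 0.7973)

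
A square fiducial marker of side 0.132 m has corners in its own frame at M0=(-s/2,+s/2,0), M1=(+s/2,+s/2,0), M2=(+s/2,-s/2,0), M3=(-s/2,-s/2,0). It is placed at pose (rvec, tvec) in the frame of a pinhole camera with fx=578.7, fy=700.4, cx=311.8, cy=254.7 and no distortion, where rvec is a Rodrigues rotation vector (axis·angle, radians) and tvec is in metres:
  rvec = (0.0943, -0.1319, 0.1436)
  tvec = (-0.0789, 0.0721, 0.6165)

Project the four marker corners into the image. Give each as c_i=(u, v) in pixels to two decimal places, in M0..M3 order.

c0=(166.92, 401.11) c1=(289.83, 416.86) c2=(307.75, 272.85) c3=(183.11, 252.46)

Intrinsics K: fx=578.7, fy=700.4, cx=311.8, cy=254.7
Marker side s = 0.132 m; corners in marker frame (Z=0):
  M0 = (-0.0660, +0.0660, 0)
  M1 = (+0.0660, +0.0660, 0)
  M2 = (+0.0660, -0.0660, 0)
  M3 = (-0.0660, -0.0660, 0)
rvec = (0.0943, -0.1319, 0.1436), |rvec| = θ = 0.21659 rad = 12.410°
Rodrigues: sinθ=0.21490, 1−cosθ=0.02336; R = I + sinθ·[k]× + (1−cosθ)·[k]×²:
    [+0.98106 -0.14867 -0.12413]
    [+0.13629 +0.98530 -0.10300]
    [+0.13762 +0.08413 +0.98691]
t = (-0.0789, 0.0721, 0.6165) m
M0: Pc = R·M0+t = (-0.15346, +0.12814, +0.61297); u = 578.7·(-0.15346)/0.61297 + 311.8 = 166.9170, v = 700.4·(+0.12814)/0.61297 + 254.7 = 401.1114
M1: Pc = R·M1+t = (-0.02396, +0.14612, +0.63114); u = 578.7·(-0.02396)/0.63114 + 311.8 = 289.8286, v = 700.4·(+0.14612)/0.63114 + 254.7 = 416.8613
M2: Pc = R·M2+t = (-0.00434, +0.01606, +0.62003); u = 578.7·(-0.00434)/0.62003 + 311.8 = 307.7519, v = 700.4·(+0.01606)/0.62003 + 254.7 = 272.8473
M3: Pc = R·M3+t = (-0.13384, -0.00192, +0.60186); u = 578.7·(-0.13384)/0.60186 + 311.8 = 183.1134, v = 700.4·(-0.00192)/0.60186 + 254.7 = 252.4602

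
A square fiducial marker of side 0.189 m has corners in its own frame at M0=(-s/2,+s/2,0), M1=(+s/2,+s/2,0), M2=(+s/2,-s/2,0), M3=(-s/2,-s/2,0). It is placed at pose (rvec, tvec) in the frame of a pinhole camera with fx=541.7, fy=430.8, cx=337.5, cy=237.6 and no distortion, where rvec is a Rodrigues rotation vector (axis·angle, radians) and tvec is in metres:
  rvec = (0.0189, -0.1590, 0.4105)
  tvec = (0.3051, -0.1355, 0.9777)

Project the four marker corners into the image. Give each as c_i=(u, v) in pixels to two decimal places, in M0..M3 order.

Intrinsics K: fx=541.7, fy=430.8, cx=337.5, cy=237.6
Marker side s = 0.189 m; corners in marker frame (Z=0):
  M0 = (-0.0945, +0.0945, 0)
  M1 = (+0.0945, +0.0945, 0)
  M2 = (+0.0945, -0.0945, 0)
  M3 = (-0.0945, -0.0945, 0)
rvec = (0.0189, -0.1590, 0.4105), |rvec| = θ = 0.44062 rad = 25.246°
Rodrigues: sinθ=0.42650, 1−cosθ=0.09551; R = I + sinθ·[k]× + (1−cosθ)·[k]×²:
    [+0.90466 -0.39882 -0.15009]
    [+0.39587 +0.91692 -0.05040]
    [+0.15772 -0.01382 +0.98739]
t = (0.3051, -0.1355, 0.9777) m
M0: Pc = R·M0+t = (+0.18192, -0.08626, +0.96149); u = 541.7·(+0.18192)/0.96149 + 337.5 = 439.9934, v = 430.8·(-0.08626)/0.96149 + 237.6 = 198.9507
M1: Pc = R·M1+t = (+0.35290, -0.01144, +0.99130); u = 541.7·(+0.35290)/0.99130 + 337.5 = 530.3448, v = 430.8·(-0.01144)/0.99130 + 237.6 = 232.6278
M2: Pc = R·M2+t = (+0.42828, -0.18474, +0.99391); u = 541.7·(+0.42828)/0.99391 + 337.5 = 570.9204, v = 430.8·(-0.18474)/0.99391 + 237.6 = 157.5265
M3: Pc = R·M3+t = (+0.25730, -0.25956, +0.96410); u = 541.7·(+0.25730)/0.96410 + 337.5 = 482.0684, v = 430.8·(-0.25956)/0.96410 + 237.6 = 121.6185

c0=(439.99, 198.95) c1=(530.34, 232.63) c2=(570.92, 157.53) c3=(482.07, 121.62)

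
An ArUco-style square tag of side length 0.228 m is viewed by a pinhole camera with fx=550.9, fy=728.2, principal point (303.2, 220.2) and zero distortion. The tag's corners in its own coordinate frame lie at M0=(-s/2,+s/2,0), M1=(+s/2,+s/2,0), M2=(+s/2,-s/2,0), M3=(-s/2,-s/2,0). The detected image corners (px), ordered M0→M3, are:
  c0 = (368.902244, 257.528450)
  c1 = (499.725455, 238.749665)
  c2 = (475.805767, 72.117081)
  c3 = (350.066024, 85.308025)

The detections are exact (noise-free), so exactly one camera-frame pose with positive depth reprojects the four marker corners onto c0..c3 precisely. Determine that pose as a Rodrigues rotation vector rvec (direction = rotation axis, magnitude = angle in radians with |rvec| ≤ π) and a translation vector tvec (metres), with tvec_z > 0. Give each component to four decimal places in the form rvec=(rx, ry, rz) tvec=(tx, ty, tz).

Intrinsics K: fx=550.9, fy=728.2, cx=303.2, cy=220.2
Marker side s = 0.228 m; corners in marker frame (Z=0):
  M0 = (-0.1140, +0.1140, 0)
  M1 = (+0.1140, +0.1140, 0)
  M2 = (+0.1140, -0.1140, 0)
  M3 = (-0.1140, -0.1140, 0)
Detected image corners:
  c0 = (368.902244, 257.528450) px
  c1 = (499.725455, 238.749665) px
  c2 = (475.805767, 72.117081) px
  c3 = (350.066024, 85.308025) px
Planar DLT: solve 8×8 A·h = b for H (H[2,2]=1):
  H  [+615.88150 +11.38125 +424.31073]
  H  [-49.20110 +711.07923 +161.42905]
  H  [+0.12627 -0.19485 +1.00000]
B = K⁻¹H; ‖b₁‖=1.061317, ‖b₂‖=1.061317; λ = 2/(‖b₁‖+‖b₂‖) = 0.942225, sign → tz>0 ⇒ λ=+0.942225
r₁ = λ·B[:,0] = (+0.98789,-0.09964,+0.11897); r₂ = λ·B[:,1] = (+0.12051,+0.97559,-0.18359)
r₃ = r₁×r₂ = (-0.09778,+0.19570,+0.97578); SVD([r₁ r₂ r₃]) → R = UVᵀ:
  R  [+0.98789 +0.12051 -0.09778]
  R  [-0.09964 +0.97559 +0.19570]
  R  [+0.11897 -0.18359 +0.97578]
t = (+0.20714, -0.07604, +0.94223) m
tr R = 2.939250; θ = arccos((tr R − 1)/2) = 0.247104 rad = 14.158°
axis k = ((R−Rᵀ)₃₂, (R−Rᵀ)₁₃, (R−Rᵀ)₂₁) / (2 sinθ) = (-0.775345, -0.443081, -0.450021)
rvec = θ·k = (-0.191591, -0.109487, -0.111202)

rvec=(-0.1916, -0.1095, -0.1112) tvec=(0.2071, -0.0760, 0.9422)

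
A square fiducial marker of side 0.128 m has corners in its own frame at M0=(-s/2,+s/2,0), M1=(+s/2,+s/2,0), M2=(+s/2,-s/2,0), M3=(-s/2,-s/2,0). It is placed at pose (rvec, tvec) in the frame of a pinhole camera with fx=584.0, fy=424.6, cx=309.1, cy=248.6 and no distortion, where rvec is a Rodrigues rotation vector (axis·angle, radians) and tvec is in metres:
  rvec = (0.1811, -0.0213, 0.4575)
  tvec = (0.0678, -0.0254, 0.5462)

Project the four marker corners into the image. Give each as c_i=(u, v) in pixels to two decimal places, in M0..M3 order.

Intrinsics K: fx=584.0, fy=424.6, cx=309.1, cy=248.6
Marker side s = 0.128 m; corners in marker frame (Z=0):
  M0 = (-0.0640, +0.0640, 0)
  M1 = (+0.0640, +0.0640, 0)
  M2 = (+0.0640, -0.0640, 0)
  M3 = (-0.0640, -0.0640, 0)
rvec = (0.1811, -0.0213, 0.4575), |rvec| = θ = 0.49250 rad = 28.218°
Rodrigues: sinθ=0.47283, 1−cosθ=0.11885; R = I + sinθ·[k]× + (1−cosθ)·[k]×²:
    [+0.89722 -0.44112 +0.02015]
    [+0.43734 +0.88138 -0.17864]
    [+0.06105 +0.16909 +0.98371]
t = (0.0678, -0.0254, 0.5462) m
M0: Pc = R·M0+t = (-0.01785, +0.00302, +0.55312); u = 584.0·(-0.01785)/0.55312 + 309.1 = 290.2493, v = 424.6·(+0.00302)/0.55312 + 248.6 = 250.9171
M1: Pc = R·M1+t = (+0.09699, +0.05900, +0.56093); u = 584.0·(+0.09699)/0.56093 + 309.1 = 410.0800, v = 424.6·(+0.05900)/0.56093 + 248.6 = 293.2588
M2: Pc = R·M2+t = (+0.15345, -0.05382, +0.53928); u = 584.0·(+0.15345)/0.53928 + 309.1 = 475.2775, v = 424.6·(-0.05382)/0.53928 + 248.6 = 206.2267
M3: Pc = R·M3+t = (+0.03861, -0.10980, +0.53147); u = 584.0·(+0.03861)/0.53147 + 309.1 = 351.5253, v = 424.6·(-0.10980)/0.53147 + 248.6 = 160.8811

c0=(290.25, 250.92) c1=(410.08, 293.26) c2=(475.28, 206.23) c3=(351.53, 160.88)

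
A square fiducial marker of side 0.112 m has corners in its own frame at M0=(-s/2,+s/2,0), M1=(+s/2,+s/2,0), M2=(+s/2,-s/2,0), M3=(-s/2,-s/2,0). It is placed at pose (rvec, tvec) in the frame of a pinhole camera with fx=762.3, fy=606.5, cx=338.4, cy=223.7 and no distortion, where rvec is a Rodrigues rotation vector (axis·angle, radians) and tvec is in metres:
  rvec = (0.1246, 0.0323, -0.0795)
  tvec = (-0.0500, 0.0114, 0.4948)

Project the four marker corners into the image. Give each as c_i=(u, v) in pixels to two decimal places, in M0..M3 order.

c0=(185.19, 309.32) c1=(354.18, 299.53) c2=(340.36, 163.39) c3=(166.74, 174.60)

Intrinsics K: fx=762.3, fy=606.5, cx=338.4, cy=223.7
Marker side s = 0.112 m; corners in marker frame (Z=0):
  M0 = (-0.0560, +0.0560, 0)
  M1 = (+0.0560, +0.0560, 0)
  M2 = (+0.0560, -0.0560, 0)
  M3 = (-0.0560, -0.0560, 0)
rvec = (0.1246, 0.0323, -0.0795), |rvec| = θ = 0.15129 rad = 8.668°
Rodrigues: sinθ=0.15071, 1−cosθ=0.01142; R = I + sinθ·[k]× + (1−cosθ)·[k]×²:
    [+0.99633 +0.08121 +0.02723]
    [-0.07719 +0.98910 -0.12541]
    [-0.03712 +0.12284 +0.99173]
t = (-0.0500, 0.0114, 0.4948) m
M0: Pc = R·M0+t = (-0.10125, +0.07111, +0.50376); u = 762.3·(-0.10125)/0.50376 + 338.4 = 185.1908, v = 606.5·(+0.07111)/0.50376 + 223.7 = 309.3154
M1: Pc = R·M1+t = (+0.01034, +0.06247, +0.49960); u = 762.3·(+0.01034)/0.49960 + 338.4 = 354.1796, v = 606.5·(+0.06247)/0.49960 + 223.7 = 299.5330
M2: Pc = R·M2+t = (+0.00125, -0.04831, +0.48584); u = 762.3·(+0.00125)/0.48584 + 338.4 = 340.3561, v = 606.5·(-0.04831)/0.48584 + 223.7 = 163.3897
M3: Pc = R·M3+t = (-0.11034, -0.03967, +0.49000); u = 762.3·(-0.11034)/0.49000 + 338.4 = 166.7396, v = 606.5·(-0.03967)/0.49000 + 223.7 = 174.6020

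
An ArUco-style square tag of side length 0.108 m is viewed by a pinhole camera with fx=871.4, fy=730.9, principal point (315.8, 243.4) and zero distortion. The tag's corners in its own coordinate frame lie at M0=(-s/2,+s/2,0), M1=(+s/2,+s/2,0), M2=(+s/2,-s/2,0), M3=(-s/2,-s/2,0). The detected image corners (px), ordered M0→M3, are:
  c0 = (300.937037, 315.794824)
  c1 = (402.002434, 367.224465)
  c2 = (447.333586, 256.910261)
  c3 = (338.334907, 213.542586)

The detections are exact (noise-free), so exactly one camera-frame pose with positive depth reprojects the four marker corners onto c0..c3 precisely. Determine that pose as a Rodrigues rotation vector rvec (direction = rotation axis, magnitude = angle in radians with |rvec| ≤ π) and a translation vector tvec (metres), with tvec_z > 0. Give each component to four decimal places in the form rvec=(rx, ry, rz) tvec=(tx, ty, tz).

Intrinsics K: fx=871.4, fy=730.9, cx=315.8, cy=243.4
Marker side s = 0.108 m; corners in marker frame (Z=0):
  M0 = (-0.0540, +0.0540, 0)
  M1 = (+0.0540, +0.0540, 0)
  M2 = (+0.0540, -0.0540, 0)
  M3 = (-0.0540, -0.0540, 0)
Detected image corners:
  c0 = (300.937037, 315.794824) px
  c1 = (402.002434, 367.224465) px
  c2 = (447.333586, 256.910261) px
  c3 = (338.334907, 213.542586) px
Planar DLT: solve 8×8 A·h = b for H (H[2,2]=1):
  H  [+650.74241 -247.46509 +369.30381]
  H  [+190.82016 +1086.06436 +288.29590]
  H  [-0.86272 +0.35961 +1.00000]
B = K⁻¹H; ‖b₁‖=1.472209, ‖b₂‖=1.472209; λ = 2/(‖b₁‖+‖b₂‖) = 0.679252, sign → tz>0 ⇒ λ=+0.679252
r₁ = λ·B[:,0] = (+0.71962,+0.37248,-0.58600); r₂ = λ·B[:,1] = (-0.28142,+0.92798,+0.24426)
r₃ = r₁×r₂ = (+0.63478,-0.01086,+0.77262); SVD([r₁ r₂ r₃]) → R = UVᵀ:
  R  [+0.71962 -0.28142 +0.63478]
  R  [+0.37248 +0.92798 -0.01086]
  R  [-0.58600 +0.24426 +0.77262]
t = (+0.04171, +0.04172, +0.67925) m
tr R = 2.420211; θ = arccos((tr R − 1)/2) = 0.781148 rad = 44.756°
axis k = ((R−Rᵀ)₃₂, (R−Rᵀ)₁₃, (R−Rᵀ)₂₁) / (2 sinθ) = (+0.181174, +0.866919, +0.464358)
rvec = θ·k = (+0.141524, +0.677192, +0.362732)

rvec=(0.1415, 0.6772, 0.3627) tvec=(0.0417, 0.0417, 0.6793)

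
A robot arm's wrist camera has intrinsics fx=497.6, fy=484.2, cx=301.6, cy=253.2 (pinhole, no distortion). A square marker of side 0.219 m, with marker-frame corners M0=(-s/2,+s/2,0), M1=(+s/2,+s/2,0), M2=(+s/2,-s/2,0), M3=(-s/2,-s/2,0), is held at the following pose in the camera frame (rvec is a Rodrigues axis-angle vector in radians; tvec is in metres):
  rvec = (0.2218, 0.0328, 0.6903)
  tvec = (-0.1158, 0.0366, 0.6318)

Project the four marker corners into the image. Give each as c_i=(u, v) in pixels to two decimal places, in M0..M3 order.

Intrinsics K: fx=497.6, fy=484.2, cx=301.6, cy=253.2
Marker side s = 0.219 m; corners in marker frame (Z=0):
  M0 = (-0.1095, +0.1095, 0)
  M1 = (+0.1095, +0.1095, 0)
  M2 = (+0.1095, -0.1095, 0)
  M3 = (-0.1095, -0.1095, 0)
rvec = (0.2218, 0.0328, 0.6903), |rvec| = θ = 0.72580 rad = 41.585°
Rodrigues: sinθ=0.66373, 1−cosθ=0.25203; R = I + sinθ·[k]× + (1−cosθ)·[k]×²:
    [+0.77151 -0.62779 +0.10325]
    [+0.63475 +0.74848 -0.19200]
    [+0.04326 +0.21367 +0.97595]
t = (-0.1158, 0.0366, 0.6318) m
M0: Pc = R·M0+t = (-0.26902, +0.04905, +0.65046); u = 497.6·(-0.26902)/0.65046 + 301.6 = 95.7983, v = 484.2·(+0.04905)/0.65046 + 253.2 = 289.7155
M1: Pc = R·M1+t = (-0.10006, +0.18806, +0.65993); u = 497.6·(-0.10006)/0.65993 + 301.6 = 226.1509, v = 484.2·(+0.18806)/0.65993 + 253.2 = 391.1847
M2: Pc = R·M2+t = (+0.03742, +0.02415, +0.61314); u = 497.6·(+0.03742)/0.61314 + 301.6 = 331.9708, v = 484.2·(+0.02415)/0.61314 + 253.2 = 272.2684
M3: Pc = R·M3+t = (-0.13154, -0.11486, +0.60367); u = 497.6·(-0.13154)/0.60367 + 301.6 = 193.1747, v = 484.2·(-0.11486)/0.60367 + 253.2 = 161.0677

c0=(95.80, 289.72) c1=(226.15, 391.18) c2=(331.97, 272.27) c3=(193.17, 161.07)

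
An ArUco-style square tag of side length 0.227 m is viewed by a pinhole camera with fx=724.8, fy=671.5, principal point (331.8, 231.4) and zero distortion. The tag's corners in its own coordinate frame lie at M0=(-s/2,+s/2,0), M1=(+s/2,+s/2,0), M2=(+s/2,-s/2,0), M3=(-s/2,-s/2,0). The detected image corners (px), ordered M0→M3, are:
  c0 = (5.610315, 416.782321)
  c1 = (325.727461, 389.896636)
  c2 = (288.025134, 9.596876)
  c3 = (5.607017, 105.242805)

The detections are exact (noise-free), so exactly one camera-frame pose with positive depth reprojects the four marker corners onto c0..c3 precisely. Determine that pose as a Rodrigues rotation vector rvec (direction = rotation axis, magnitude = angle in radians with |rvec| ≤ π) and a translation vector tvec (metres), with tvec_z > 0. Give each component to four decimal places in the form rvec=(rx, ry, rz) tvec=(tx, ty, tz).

rvec=(-0.1892, 0.4492, -0.1434) tvec=(-0.1150, -0.0047, 0.4331)

Intrinsics K: fx=724.8, fy=671.5, cx=331.8, cy=231.4
Marker side s = 0.227 m; corners in marker frame (Z=0):
  M0 = (-0.1135, +0.1135, 0)
  M1 = (+0.1135, +0.1135, 0)
  M2 = (+0.1135, -0.1135, 0)
  M3 = (-0.1135, -0.1135, 0)
Detected image corners:
  c0 = (5.610315, 416.782321) px
  c1 = (325.727461, 389.896636) px
  c2 = (288.025134, 9.596876) px
  c3 = (5.607017, 105.242805) px
Planar DLT: solve 8×8 A·h = b for H (H[2,2]=1):
  H  [+1172.13953 -2.73782 +139.25920]
  H  [-500.10327 +1394.20768 +224.08747]
  H  [-0.96263 -0.49101 +1.00000]
B = K⁻¹H; ‖b₁‖=2.309121, ‖b₂‖=2.309121; λ = 2/(‖b₁‖+‖b₂‖) = 0.433065, sign → tz>0 ⇒ λ=+0.433065
r₁ = λ·B[:,0] = (+0.89119,-0.17887,-0.41688); r₂ = λ·B[:,1] = (+0.09571,+0.97243,-0.21264)
r₃ = r₁×r₂ = (+0.44342,+0.14961,+0.88374); SVD([r₁ r₂ r₃]) → R = UVᵀ:
  R  [+0.89119 +0.09571 +0.44342]
  R  [-0.17887 +0.97243 +0.14961]
  R  [-0.41688 -0.21264 +0.88374]
t = (-0.11504, -0.00472, +0.43307) m
tr R = 2.747360; θ = arccos((tr R − 1)/2) = 0.508081 rad = 29.111°
axis k = ((R−Rᵀ)₃₂, (R−Rᵀ)₁₃, (R−Rᵀ)₂₁) / (2 sinθ) = (-0.372297, +0.884172, -0.282196)
rvec = θ·k = (-0.189157, +0.449231, -0.143378)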